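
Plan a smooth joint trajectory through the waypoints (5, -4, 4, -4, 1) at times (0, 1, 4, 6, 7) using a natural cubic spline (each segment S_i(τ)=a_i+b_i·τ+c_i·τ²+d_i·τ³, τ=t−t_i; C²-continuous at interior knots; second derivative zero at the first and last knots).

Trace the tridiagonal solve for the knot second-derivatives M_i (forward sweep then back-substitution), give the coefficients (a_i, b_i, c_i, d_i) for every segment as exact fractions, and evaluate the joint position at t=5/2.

Δ: Δ0=-9, Δ1=8/3, Δ2=-4, Δ3=5
row 1: diag=8, rhs=70; c'=3/8, d'=35/4
row 2: denom=10−3·3/8=71/8; d'=(-40−3·35/4)/(71/8)=-530/71
row 3: denom=6−2·16/71=394/71; d'=(54−2·-530/71)/(394/71)=2447/197
back: M3=2447/197
back: M2=-530/71−16/71·2447/197=-2022/197
back: M1=35/4−3/8·-2022/197=2482/197
M: M0=0, M1=2482/197, M2=-2022/197, M3=2447/197, M4=0
seg 0: a=5, c=M0/2=0, d=(M1−M0)/(6·1)=1241/591, b=Δ0−h0·(2M0+M1)/6=-6560/591
seg 1: a=-4, c=M1/2=1241/197, d=(M2−M1)/(6·3)=-2252/1773, b=Δ1−h1·(2M1+M2)/6=-2837/591
seg 2: a=4, c=M2/2=-1011/197, d=(M3−M2)/(6·2)=4469/2364, b=Δ2−h2·(2M2+M3)/6=-767/591
seg 3: a=-4, c=M3/2=2447/394, d=(M4−M3)/(6·1)=-2447/1182, b=Δ3−h3·(2M3+M4)/6=508/591
t_q=5/2 → seg 1, τ=3/2; S=-4+-2837/591·τ+1241/197·τ²+-2252/1773·τ³=-1035/788

  seg 0: a=5 b=-6560/591 c=0 d=1241/591
  seg 1: a=-4 b=-2837/591 c=1241/197 d=-2252/1773
  seg 2: a=4 b=-767/591 c=-1011/197 d=4469/2364
  seg 3: a=-4 b=508/591 c=2447/394 d=-2447/1182
S(5/2) = -1035/788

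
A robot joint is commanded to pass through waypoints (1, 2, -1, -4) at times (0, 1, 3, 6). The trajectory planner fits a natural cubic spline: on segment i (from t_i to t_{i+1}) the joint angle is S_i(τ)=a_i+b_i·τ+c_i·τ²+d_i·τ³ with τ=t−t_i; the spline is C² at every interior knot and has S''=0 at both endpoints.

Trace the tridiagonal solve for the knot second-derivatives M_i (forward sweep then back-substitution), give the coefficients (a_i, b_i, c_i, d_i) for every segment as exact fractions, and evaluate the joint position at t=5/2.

  seg 0: a=1 b=41/28 c=0 d=-13/28
  seg 1: a=2 b=1/14 c=-39/28 d=17/56
  seg 2: a=-1 b=-13/7 c=3/7 d=-1/21
S(5/2) = -1/448

Δ: Δ0=1, Δ1=-3/2, Δ2=-1
row 1: diag=6, rhs=-15; c'=1/3, d'=-5/2
row 2: denom=10−2·1/3=28/3; d'=(3−2·-5/2)/(28/3)=6/7
back: M2=6/7
back: M1=-5/2−1/3·6/7=-39/14
M: M0=0, M1=-39/14, M2=6/7, M3=0
seg 0: a=1, c=M0/2=0, d=(M1−M0)/(6·1)=-13/28, b=Δ0−h0·(2M0+M1)/6=41/28
seg 1: a=2, c=M1/2=-39/28, d=(M2−M1)/(6·2)=17/56, b=Δ1−h1·(2M1+M2)/6=1/14
seg 2: a=-1, c=M2/2=3/7, d=(M3−M2)/(6·3)=-1/21, b=Δ2−h2·(2M2+M3)/6=-13/7
t_q=5/2 → seg 1, τ=3/2; S=2+1/14·τ+-39/28·τ²+17/56·τ³=-1/448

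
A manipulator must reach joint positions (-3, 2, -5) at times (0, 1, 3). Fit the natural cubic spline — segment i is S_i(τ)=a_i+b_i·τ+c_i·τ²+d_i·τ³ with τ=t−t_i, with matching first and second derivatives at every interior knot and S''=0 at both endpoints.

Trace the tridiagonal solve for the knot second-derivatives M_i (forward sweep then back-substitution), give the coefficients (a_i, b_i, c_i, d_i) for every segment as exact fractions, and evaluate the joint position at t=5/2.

Δ: Δ0=5, Δ1=-7/2
row 1: diag=6, rhs=-51; c'=1/3, d'=-17/2
back: M1=-17/2
M: M0=0, M1=-17/2, M2=0
seg 0: a=-3, c=M0/2=0, d=(M1−M0)/(6·1)=-17/12, b=Δ0−h0·(2M0+M1)/6=77/12
seg 1: a=2, c=M1/2=-17/4, d=(M2−M1)/(6·2)=17/24, b=Δ1−h1·(2M1+M2)/6=13/6
t_q=5/2 → seg 1, τ=3/2; S=2+13/6·τ+-17/4·τ²+17/24·τ³=-123/64

  seg 0: a=-3 b=77/12 c=0 d=-17/12
  seg 1: a=2 b=13/6 c=-17/4 d=17/24
S(5/2) = -123/64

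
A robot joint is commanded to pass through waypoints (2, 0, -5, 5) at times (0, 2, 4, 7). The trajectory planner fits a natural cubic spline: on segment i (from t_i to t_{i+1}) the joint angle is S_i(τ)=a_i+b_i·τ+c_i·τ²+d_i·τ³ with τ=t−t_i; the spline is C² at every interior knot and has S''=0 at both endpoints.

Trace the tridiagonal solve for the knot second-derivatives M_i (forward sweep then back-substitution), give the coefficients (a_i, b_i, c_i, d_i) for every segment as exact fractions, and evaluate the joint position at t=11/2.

  seg 0: a=2 b=-17/57 c=0 d=-10/57
  seg 1: a=0 b=-137/57 c=-20/19 d=229/456
  seg 2: a=-5 b=-67/114 c=149/76 d=-149/684
S(11/2) = -1341/608

Δ: Δ0=-1, Δ1=-5/2, Δ2=10/3
row 1: diag=8, rhs=-9; c'=1/4, d'=-9/8
row 2: denom=10−2·1/4=19/2; d'=(35−2·-9/8)/(19/2)=149/38
back: M2=149/38
back: M1=-9/8−1/4·149/38=-40/19
M: M0=0, M1=-40/19, M2=149/38, M3=0
seg 0: a=2, c=M0/2=0, d=(M1−M0)/(6·2)=-10/57, b=Δ0−h0·(2M0+M1)/6=-17/57
seg 1: a=0, c=M1/2=-20/19, d=(M2−M1)/(6·2)=229/456, b=Δ1−h1·(2M1+M2)/6=-137/57
seg 2: a=-5, c=M2/2=149/76, d=(M3−M2)/(6·3)=-149/684, b=Δ2−h2·(2M2+M3)/6=-67/114
t_q=11/2 → seg 2, τ=3/2; S=-5+-67/114·τ+149/76·τ²+-149/684·τ³=-1341/608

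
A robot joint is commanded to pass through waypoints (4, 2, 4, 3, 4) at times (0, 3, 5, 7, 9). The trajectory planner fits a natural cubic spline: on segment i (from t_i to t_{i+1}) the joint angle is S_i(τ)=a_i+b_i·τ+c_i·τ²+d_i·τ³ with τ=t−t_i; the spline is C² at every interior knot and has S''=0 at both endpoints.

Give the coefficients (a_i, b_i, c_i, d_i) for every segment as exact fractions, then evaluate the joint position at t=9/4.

  seg 0: a=4 b=-286/213 c=0 d=16/213
  seg 1: a=2 b=146/213 c=48/71 d=-221/852
  seg 2: a=4 b=59/213 c=-125/142 d=419/1704
  seg 3: a=3 b=-125/426 c=169/284 d=-169/1704
S(9/4) = 521/284

Δ: Δ0=-2/3, Δ1=1, Δ2=-1/2, Δ3=1/2
row 1: diag=10, rhs=10; c'=1/5, d'=1
row 2: denom=8−2·1/5=38/5; d'=(-9−2·1)/(38/5)=-55/38
row 3: denom=8−2·5/19=142/19; d'=(6−2·-55/38)/(142/19)=169/142
back: M3=169/142
back: M2=-55/38−5/19·169/142=-125/71
back: M1=1−1/5·-125/71=96/71
M: M0=0, M1=96/71, M2=-125/71, M3=169/142, M4=0
seg 0: a=4, c=M0/2=0, d=(M1−M0)/(6·3)=16/213, b=Δ0−h0·(2M0+M1)/6=-286/213
seg 1: a=2, c=M1/2=48/71, d=(M2−M1)/(6·2)=-221/852, b=Δ1−h1·(2M1+M2)/6=146/213
seg 2: a=4, c=M2/2=-125/142, d=(M3−M2)/(6·2)=419/1704, b=Δ2−h2·(2M2+M3)/6=59/213
seg 3: a=3, c=M3/2=169/284, d=(M4−M3)/(6·2)=-169/1704, b=Δ3−h3·(2M3+M4)/6=-125/426
t_q=9/4 → seg 0, τ=9/4; S=4+-286/213·τ+0·τ²+16/213·τ³=521/284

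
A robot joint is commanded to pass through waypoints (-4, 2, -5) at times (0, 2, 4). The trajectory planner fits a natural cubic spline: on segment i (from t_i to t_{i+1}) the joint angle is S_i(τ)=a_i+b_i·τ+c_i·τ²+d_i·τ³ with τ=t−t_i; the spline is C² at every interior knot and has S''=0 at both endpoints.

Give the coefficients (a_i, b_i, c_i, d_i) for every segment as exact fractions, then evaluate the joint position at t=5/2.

Δ: Δ0=3, Δ1=-7/2
row 1: diag=8, rhs=-39; c'=1/4, d'=-39/8
back: M1=-39/8
M: M0=0, M1=-39/8, M2=0
seg 0: a=-4, c=M0/2=0, d=(M1−M0)/(6·2)=-13/32, b=Δ0−h0·(2M0+M1)/6=37/8
seg 1: a=2, c=M1/2=-39/16, d=(M2−M1)/(6·2)=13/32, b=Δ1−h1·(2M1+M2)/6=-1/4
t_q=5/2 → seg 1, τ=1/2; S=2+-1/4·τ+-39/16·τ²+13/32·τ³=337/256

  seg 0: a=-4 b=37/8 c=0 d=-13/32
  seg 1: a=2 b=-1/4 c=-39/16 d=13/32
S(5/2) = 337/256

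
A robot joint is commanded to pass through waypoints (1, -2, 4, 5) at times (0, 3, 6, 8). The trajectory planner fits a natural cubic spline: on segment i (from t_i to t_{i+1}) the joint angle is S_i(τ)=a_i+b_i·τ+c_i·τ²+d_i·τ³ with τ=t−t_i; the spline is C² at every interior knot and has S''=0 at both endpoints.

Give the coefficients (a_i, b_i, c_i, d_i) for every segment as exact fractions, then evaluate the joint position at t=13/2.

  seg 0: a=1 b=-143/74 c=0 d=23/222
  seg 1: a=-2 b=32/37 c=69/74 d=-41/222
  seg 2: a=4 b=109/74 c=-27/37 d=9/74
S(13/2) = 2705/592

Δ: Δ0=-1, Δ1=2, Δ2=1/2
row 1: diag=12, rhs=18; c'=1/4, d'=3/2
row 2: denom=10−3·1/4=37/4; d'=(-9−3·3/2)/(37/4)=-54/37
back: M2=-54/37
back: M1=3/2−1/4·-54/37=69/37
M: M0=0, M1=69/37, M2=-54/37, M3=0
seg 0: a=1, c=M0/2=0, d=(M1−M0)/(6·3)=23/222, b=Δ0−h0·(2M0+M1)/6=-143/74
seg 1: a=-2, c=M1/2=69/74, d=(M2−M1)/(6·3)=-41/222, b=Δ1−h1·(2M1+M2)/6=32/37
seg 2: a=4, c=M2/2=-27/37, d=(M3−M2)/(6·2)=9/74, b=Δ2−h2·(2M2+M3)/6=109/74
t_q=13/2 → seg 2, τ=1/2; S=4+109/74·τ+-27/37·τ²+9/74·τ³=2705/592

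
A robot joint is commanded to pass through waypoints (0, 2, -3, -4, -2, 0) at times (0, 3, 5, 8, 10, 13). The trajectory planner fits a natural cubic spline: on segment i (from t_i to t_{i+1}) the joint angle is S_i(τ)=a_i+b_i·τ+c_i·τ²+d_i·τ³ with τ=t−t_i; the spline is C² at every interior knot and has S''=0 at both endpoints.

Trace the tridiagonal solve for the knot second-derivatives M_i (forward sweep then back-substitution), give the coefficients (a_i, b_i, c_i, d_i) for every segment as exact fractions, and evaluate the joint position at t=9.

  seg 0: a=0 b=235/132 c=0 d=-49/396
  seg 1: a=2 b=-103/66 c=-49/44 d=85/264
  seg 2: a=-3 b=-71/33 c=9/11 d=-7/99
  seg 3: a=-4 b=28/33 c=2/11 d=-7/132
  seg 4: a=-2 b=31/33 c=-3/22 d=1/66
S(9) = -133/44

Δ: Δ0=2/3, Δ1=-5/2, Δ2=-1/3, Δ3=1, Δ4=2/3
row 1: diag=10, rhs=-19; c'=1/5, d'=-19/10
row 2: denom=10−2·1/5=48/5; d'=(13−2·-19/10)/(48/5)=7/4
row 3: denom=10−3·5/16=145/16; d'=(8−3·7/4)/(145/16)=44/145
row 4: denom=10−2·32/145=1386/145; d'=(-2−2·44/145)/(1386/145)=-3/11
back: M4=-3/11
back: M3=44/145−32/145·-3/11=4/11
back: M2=7/4−5/16·4/11=18/11
back: M1=-19/10−1/5·18/11=-49/22
M: M0=0, M1=-49/22, M2=18/11, M3=4/11, M4=-3/11, M5=0
seg 0: a=0, c=M0/2=0, d=(M1−M0)/(6·3)=-49/396, b=Δ0−h0·(2M0+M1)/6=235/132
seg 1: a=2, c=M1/2=-49/44, d=(M2−M1)/(6·2)=85/264, b=Δ1−h1·(2M1+M2)/6=-103/66
seg 2: a=-3, c=M2/2=9/11, d=(M3−M2)/(6·3)=-7/99, b=Δ2−h2·(2M2+M3)/6=-71/33
seg 3: a=-4, c=M3/2=2/11, d=(M4−M3)/(6·2)=-7/132, b=Δ3−h3·(2M3+M4)/6=28/33
seg 4: a=-2, c=M4/2=-3/22, d=(M5−M4)/(6·3)=1/66, b=Δ4−h4·(2M4+M5)/6=31/33
t_q=9 → seg 3, τ=1; S=-4+28/33·τ+2/11·τ²+-7/132·τ³=-133/44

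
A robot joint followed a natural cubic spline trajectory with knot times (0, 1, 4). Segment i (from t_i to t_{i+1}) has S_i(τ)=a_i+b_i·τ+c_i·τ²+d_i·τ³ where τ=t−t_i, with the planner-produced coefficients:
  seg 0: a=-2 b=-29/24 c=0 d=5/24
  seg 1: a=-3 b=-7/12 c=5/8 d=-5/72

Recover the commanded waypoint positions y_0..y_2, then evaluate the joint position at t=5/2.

y_0=-2 y_1=-3 y_2=-1
S(5/2) = -173/64

y_0 = S_0(0) = a_0 = -2
y_1 = S_1(0) = a_1 = -3
y_2 = S_1(3) = -1
t_q=5/2 is in segment 1 (τ=3/2); S_1(τ)=-173/64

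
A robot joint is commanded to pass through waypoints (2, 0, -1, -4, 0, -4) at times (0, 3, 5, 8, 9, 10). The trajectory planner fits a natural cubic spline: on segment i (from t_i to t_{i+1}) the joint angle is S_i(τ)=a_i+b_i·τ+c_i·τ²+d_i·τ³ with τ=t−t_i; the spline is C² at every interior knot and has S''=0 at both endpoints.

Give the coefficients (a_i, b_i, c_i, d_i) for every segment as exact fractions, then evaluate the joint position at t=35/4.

  seg 0: a=2 b=-413/436 c=0 d=367/11772
  seg 1: a=0 b=-23/218 c=367/1308 d=-625/2616
  seg 2: a=-1 b=-605/327 c=-377/327 d=1409/2943
  seg 3: a=-4 b=1360/327 c=344/109 d=-1084/327
  seg 4: a=0 b=172/327 c=-740/109 d=740/327
S(35/4) = -879/1744

Δ: Δ0=-2/3, Δ1=-1/2, Δ2=-1, Δ3=4, Δ4=-4
row 1: diag=10, rhs=1; c'=1/5, d'=1/10
row 2: denom=10−2·1/5=48/5; d'=(-3−2·1/10)/(48/5)=-1/3
row 3: denom=8−3·5/16=113/16; d'=(30−3·-1/3)/(113/16)=496/113
row 4: denom=4−1·16/113=436/113; d'=(-48−1·496/113)/(436/113)=-1480/109
back: M4=-1480/109
back: M3=496/113−16/113·-1480/109=688/109
back: M2=-1/3−5/16·688/109=-754/327
back: M1=1/10−1/5·-754/327=367/654
M: M0=0, M1=367/654, M2=-754/327, M3=688/109, M4=-1480/109, M5=0
seg 0: a=2, c=M0/2=0, d=(M1−M0)/(6·3)=367/11772, b=Δ0−h0·(2M0+M1)/6=-413/436
seg 1: a=0, c=M1/2=367/1308, d=(M2−M1)/(6·2)=-625/2616, b=Δ1−h1·(2M1+M2)/6=-23/218
seg 2: a=-1, c=M2/2=-377/327, d=(M3−M2)/(6·3)=1409/2943, b=Δ2−h2·(2M2+M3)/6=-605/327
seg 3: a=-4, c=M3/2=344/109, d=(M4−M3)/(6·1)=-1084/327, b=Δ3−h3·(2M3+M4)/6=1360/327
seg 4: a=0, c=M4/2=-740/109, d=(M5−M4)/(6·1)=740/327, b=Δ4−h4·(2M4+M5)/6=172/327
t_q=35/4 → seg 3, τ=3/4; S=-4+1360/327·τ+344/109·τ²+-1084/327·τ³=-879/1744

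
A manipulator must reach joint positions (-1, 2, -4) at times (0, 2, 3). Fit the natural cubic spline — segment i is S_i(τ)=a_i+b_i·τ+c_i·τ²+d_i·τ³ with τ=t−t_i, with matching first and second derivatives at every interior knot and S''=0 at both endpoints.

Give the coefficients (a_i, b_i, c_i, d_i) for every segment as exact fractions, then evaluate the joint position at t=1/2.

  seg 0: a=-1 b=4 c=0 d=-5/8
  seg 1: a=2 b=-7/2 c=-15/4 d=5/4
S(1/2) = 59/64

Δ: Δ0=3/2, Δ1=-6
row 1: diag=6, rhs=-45; c'=1/6, d'=-15/2
back: M1=-15/2
M: M0=0, M1=-15/2, M2=0
seg 0: a=-1, c=M0/2=0, d=(M1−M0)/(6·2)=-5/8, b=Δ0−h0·(2M0+M1)/6=4
seg 1: a=2, c=M1/2=-15/4, d=(M2−M1)/(6·1)=5/4, b=Δ1−h1·(2M1+M2)/6=-7/2
t_q=1/2 → seg 0, τ=1/2; S=-1+4·τ+0·τ²+-5/8·τ³=59/64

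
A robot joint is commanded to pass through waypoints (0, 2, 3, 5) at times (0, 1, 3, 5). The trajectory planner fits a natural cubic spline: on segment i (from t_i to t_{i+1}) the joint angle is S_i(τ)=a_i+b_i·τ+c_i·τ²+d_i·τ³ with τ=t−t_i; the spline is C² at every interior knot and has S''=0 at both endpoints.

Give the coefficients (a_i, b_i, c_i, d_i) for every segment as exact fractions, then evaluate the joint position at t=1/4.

  seg 0: a=0 b=101/44 c=0 d=-13/44
  seg 1: a=2 b=31/22 c=-39/44 d=19/88
  seg 2: a=3 b=5/11 c=9/22 d=-3/44
S(1/4) = 1603/2816

Δ: Δ0=2, Δ1=1/2, Δ2=1
row 1: diag=6, rhs=-9; c'=1/3, d'=-3/2
row 2: denom=8−2·1/3=22/3; d'=(3−2·-3/2)/(22/3)=9/11
back: M2=9/11
back: M1=-3/2−1/3·9/11=-39/22
M: M0=0, M1=-39/22, M2=9/11, M3=0
seg 0: a=0, c=M0/2=0, d=(M1−M0)/(6·1)=-13/44, b=Δ0−h0·(2M0+M1)/6=101/44
seg 1: a=2, c=M1/2=-39/44, d=(M2−M1)/(6·2)=19/88, b=Δ1−h1·(2M1+M2)/6=31/22
seg 2: a=3, c=M2/2=9/22, d=(M3−M2)/(6·2)=-3/44, b=Δ2−h2·(2M2+M3)/6=5/11
t_q=1/4 → seg 0, τ=1/4; S=0+101/44·τ+0·τ²+-13/44·τ³=1603/2816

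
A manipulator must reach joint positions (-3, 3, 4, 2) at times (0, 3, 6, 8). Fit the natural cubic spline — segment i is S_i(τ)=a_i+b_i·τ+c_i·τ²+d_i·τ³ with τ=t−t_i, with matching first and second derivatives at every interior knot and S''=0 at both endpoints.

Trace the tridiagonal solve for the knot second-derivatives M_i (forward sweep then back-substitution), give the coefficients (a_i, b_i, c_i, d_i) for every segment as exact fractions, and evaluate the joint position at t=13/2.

  seg 0: a=-3 b=260/111 c=0 d=-38/999
  seg 1: a=3 b=146/111 c=-38/111 d=5/999
  seg 2: a=4 b=-67/111 c=-11/37 d=11/222
S(13/2) = 2149/592

Δ: Δ0=2, Δ1=1/3, Δ2=-1
row 1: diag=12, rhs=-10; c'=1/4, d'=-5/6
row 2: denom=10−3·1/4=37/4; d'=(-8−3·-5/6)/(37/4)=-22/37
back: M2=-22/37
back: M1=-5/6−1/4·-22/37=-76/111
M: M0=0, M1=-76/111, M2=-22/37, M3=0
seg 0: a=-3, c=M0/2=0, d=(M1−M0)/(6·3)=-38/999, b=Δ0−h0·(2M0+M1)/6=260/111
seg 1: a=3, c=M1/2=-38/111, d=(M2−M1)/(6·3)=5/999, b=Δ1−h1·(2M1+M2)/6=146/111
seg 2: a=4, c=M2/2=-11/37, d=(M3−M2)/(6·2)=11/222, b=Δ2−h2·(2M2+M3)/6=-67/111
t_q=13/2 → seg 2, τ=1/2; S=4+-67/111·τ+-11/37·τ²+11/222·τ³=2149/592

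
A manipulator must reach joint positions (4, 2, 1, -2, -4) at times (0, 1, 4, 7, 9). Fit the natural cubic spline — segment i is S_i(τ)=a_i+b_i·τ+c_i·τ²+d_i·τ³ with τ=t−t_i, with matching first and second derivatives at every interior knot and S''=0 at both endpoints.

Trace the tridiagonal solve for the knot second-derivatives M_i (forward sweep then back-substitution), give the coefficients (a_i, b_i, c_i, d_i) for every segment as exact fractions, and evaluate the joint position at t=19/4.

Δ: Δ0=-2, Δ1=-1/3, Δ2=-1, Δ3=-1
row 1: diag=8, rhs=10; c'=3/8, d'=5/4
row 2: denom=12−3·3/8=87/8; d'=(-4−3·5/4)/(87/8)=-62/87
row 3: denom=10−3·8/29=266/29; d'=(0−3·-62/87)/(266/29)=31/133
back: M3=31/133
back: M2=-62/87−8/29·31/133=-310/399
back: M1=5/4−3/8·-310/399=205/133
M: M0=0, M1=205/133, M2=-310/399, M3=31/133, M4=0
seg 0: a=4, c=M0/2=0, d=(M1−M0)/(6·1)=205/798, b=Δ0−h0·(2M0+M1)/6=-1801/798
seg 1: a=2, c=M1/2=205/266, d=(M2−M1)/(6·3)=-925/7182, b=Δ1−h1·(2M1+M2)/6=-593/399
seg 2: a=1, c=M2/2=-155/399, d=(M3−M2)/(6·3)=403/7182, b=Δ2−h2·(2M2+M3)/6=-271/798
seg 3: a=-2, c=M3/2=31/266, d=(M4−M3)/(6·2)=-31/1596, b=Δ3−h3·(2M3+M4)/6=-461/399
t_q=19/4 → seg 2, τ=3/4; S=1+-271/798·τ+-155/399·τ²+403/7182·τ³=9371/17024

  seg 0: a=4 b=-1801/798 c=0 d=205/798
  seg 1: a=2 b=-593/399 c=205/266 d=-925/7182
  seg 2: a=1 b=-271/798 c=-155/399 d=403/7182
  seg 3: a=-2 b=-461/399 c=31/266 d=-31/1596
S(19/4) = 9371/17024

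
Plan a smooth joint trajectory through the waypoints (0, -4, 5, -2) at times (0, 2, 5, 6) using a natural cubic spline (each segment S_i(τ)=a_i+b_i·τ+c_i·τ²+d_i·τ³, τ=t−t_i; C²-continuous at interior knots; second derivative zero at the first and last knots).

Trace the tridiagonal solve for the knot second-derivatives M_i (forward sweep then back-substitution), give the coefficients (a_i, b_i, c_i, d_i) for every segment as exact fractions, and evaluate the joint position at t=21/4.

Δ: Δ0=-2, Δ1=3, Δ2=-7
row 1: diag=10, rhs=30; c'=3/10, d'=3
row 2: denom=8−3·3/10=71/10; d'=(-60−3·3)/(71/10)=-690/71
back: M2=-690/71
back: M1=3−3/10·-690/71=420/71
M: M0=0, M1=420/71, M2=-690/71, M3=0
seg 0: a=0, c=M0/2=0, d=(M1−M0)/(6·2)=35/71, b=Δ0−h0·(2M0+M1)/6=-282/71
seg 1: a=-4, c=M1/2=210/71, d=(M2−M1)/(6·3)=-185/213, b=Δ1−h1·(2M1+M2)/6=138/71
seg 2: a=5, c=M2/2=-345/71, d=(M3−M2)/(6·1)=115/71, b=Δ2−h2·(2M2+M3)/6=-267/71
t_q=21/4 → seg 2, τ=1/4; S=5+-267/71·τ+-345/71·τ²+115/71·τ³=17183/4544

  seg 0: a=0 b=-282/71 c=0 d=35/71
  seg 1: a=-4 b=138/71 c=210/71 d=-185/213
  seg 2: a=5 b=-267/71 c=-345/71 d=115/71
S(21/4) = 17183/4544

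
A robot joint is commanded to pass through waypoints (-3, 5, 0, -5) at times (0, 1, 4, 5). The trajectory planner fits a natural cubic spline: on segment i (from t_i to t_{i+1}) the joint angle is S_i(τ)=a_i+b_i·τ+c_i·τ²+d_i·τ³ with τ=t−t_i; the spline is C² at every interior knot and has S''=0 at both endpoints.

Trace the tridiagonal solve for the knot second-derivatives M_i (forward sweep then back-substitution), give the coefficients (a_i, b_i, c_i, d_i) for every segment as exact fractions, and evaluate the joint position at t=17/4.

  seg 0: a=-3 b=1522/165 c=0 d=-202/165
  seg 1: a=5 b=916/165 c=-202/55 d=19/45
  seg 2: a=0 b=-839/165 c=7/55 d=-7/165
S(17/4) = -4449/3520

Δ: Δ0=8, Δ1=-5/3, Δ2=-5
row 1: diag=8, rhs=-58; c'=3/8, d'=-29/4
row 2: denom=8−3·3/8=55/8; d'=(-20−3·-29/4)/(55/8)=14/55
back: M2=14/55
back: M1=-29/4−3/8·14/55=-404/55
M: M0=0, M1=-404/55, M2=14/55, M3=0
seg 0: a=-3, c=M0/2=0, d=(M1−M0)/(6·1)=-202/165, b=Δ0−h0·(2M0+M1)/6=1522/165
seg 1: a=5, c=M1/2=-202/55, d=(M2−M1)/(6·3)=19/45, b=Δ1−h1·(2M1+M2)/6=916/165
seg 2: a=0, c=M2/2=7/55, d=(M3−M2)/(6·1)=-7/165, b=Δ2−h2·(2M2+M3)/6=-839/165
t_q=17/4 → seg 2, τ=1/4; S=0+-839/165·τ+7/55·τ²+-7/165·τ³=-4449/3520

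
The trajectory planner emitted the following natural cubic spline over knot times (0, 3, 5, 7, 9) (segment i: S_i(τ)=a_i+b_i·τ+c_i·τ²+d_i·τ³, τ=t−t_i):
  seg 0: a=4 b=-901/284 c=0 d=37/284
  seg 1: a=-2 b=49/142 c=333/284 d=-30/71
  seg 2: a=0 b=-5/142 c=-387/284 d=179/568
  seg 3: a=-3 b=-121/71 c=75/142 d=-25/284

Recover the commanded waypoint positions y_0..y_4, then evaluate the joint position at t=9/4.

y_0=4 y_1=-2 y_2=0 y_3=-3 y_4=-5
S(9/4) = -30067/18176

y_0 = S_0(0) = a_0 = 4
y_1 = S_1(0) = a_1 = -2
y_2 = S_2(0) = a_2 = 0
y_3 = S_3(0) = a_3 = -3
y_4 = S_3(2) = -5
t_q=9/4 is in segment 0 (τ=9/4); S_0(τ)=-30067/18176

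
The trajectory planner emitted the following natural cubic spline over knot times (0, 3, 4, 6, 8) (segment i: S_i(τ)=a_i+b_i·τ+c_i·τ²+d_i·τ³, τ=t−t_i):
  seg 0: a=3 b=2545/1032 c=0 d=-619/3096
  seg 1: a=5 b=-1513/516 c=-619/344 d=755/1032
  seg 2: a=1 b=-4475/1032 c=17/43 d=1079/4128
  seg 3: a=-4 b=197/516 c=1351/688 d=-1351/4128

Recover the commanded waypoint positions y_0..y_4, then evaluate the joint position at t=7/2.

y_0=3 y_1=5 y_2=1 y_3=-4 y_4=2
S(7/2) = 8739/2752

y_0 = S_0(0) = a_0 = 3
y_1 = S_1(0) = a_1 = 5
y_2 = S_2(0) = a_2 = 1
y_3 = S_3(0) = a_3 = -4
y_4 = S_3(2) = 2
t_q=7/2 is in segment 1 (τ=1/2); S_1(τ)=8739/2752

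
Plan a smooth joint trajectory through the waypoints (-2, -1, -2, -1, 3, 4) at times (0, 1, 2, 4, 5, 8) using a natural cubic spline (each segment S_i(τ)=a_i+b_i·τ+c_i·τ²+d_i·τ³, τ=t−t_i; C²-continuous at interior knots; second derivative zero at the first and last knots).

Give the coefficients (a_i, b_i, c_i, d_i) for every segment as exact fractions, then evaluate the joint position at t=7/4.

Δ: Δ0=1, Δ1=-1, Δ2=1/2, Δ3=4, Δ4=1/3
row 1: diag=4, rhs=-12; c'=1/4, d'=-3
row 2: denom=6−1·1/4=23/4; d'=(9−1·-3)/(23/4)=48/23
row 3: denom=6−2·8/23=122/23; d'=(21−2·48/23)/(122/23)=387/122
row 4: denom=8−1·23/122=953/122; d'=(-22−1·387/122)/(953/122)=-3071/953
back: M4=-3071/953
back: M3=387/122−23/122·-3071/953=3602/953
back: M2=48/23−8/23·3602/953=736/953
back: M1=-3−1/4·736/953=-3043/953
M: M0=0, M1=-3043/953, M2=736/953, M3=3602/953, M4=-3071/953, M5=0
seg 0: a=-2, c=M0/2=0, d=(M1−M0)/(6·1)=-3043/5718, b=Δ0−h0·(2M0+M1)/6=8761/5718
seg 1: a=-1, c=M1/2=-3043/1906, d=(M2−M1)/(6·1)=3779/5718, b=Δ1−h1·(2M1+M2)/6=-184/2859
seg 2: a=-2, c=M2/2=368/953, d=(M3−M2)/(6·2)=1433/5718, b=Δ2−h2·(2M2+M3)/6=-7289/5718
seg 3: a=-1, c=M3/2=1801/953, d=(M4−M3)/(6·1)=-6673/5718, b=Δ3−h3·(2M3+M4)/6=18739/5718
seg 4: a=3, c=M4/2=-3071/1906, d=(M5−M4)/(6·3)=3071/17154, b=Δ4−h4·(2M4+M5)/6=10166/2859
t_q=7/4 → seg 1, τ=3/4; S=-1+-184/2859·τ+-3043/1906·τ²+3779/5718·τ³=-203409/121984

  seg 0: a=-2 b=8761/5718 c=0 d=-3043/5718
  seg 1: a=-1 b=-184/2859 c=-3043/1906 d=3779/5718
  seg 2: a=-2 b=-7289/5718 c=368/953 d=1433/5718
  seg 3: a=-1 b=18739/5718 c=1801/953 d=-6673/5718
  seg 4: a=3 b=10166/2859 c=-3071/1906 d=3071/17154
S(7/4) = -203409/121984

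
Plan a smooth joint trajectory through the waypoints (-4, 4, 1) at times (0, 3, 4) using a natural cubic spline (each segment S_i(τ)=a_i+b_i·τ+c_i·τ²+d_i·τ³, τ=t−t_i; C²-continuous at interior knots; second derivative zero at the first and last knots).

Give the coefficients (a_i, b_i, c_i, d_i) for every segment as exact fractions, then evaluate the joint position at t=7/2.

Δ: Δ0=8/3, Δ1=-3
row 1: diag=8, rhs=-34; c'=1/8, d'=-17/4
back: M1=-17/4
M: M0=0, M1=-17/4, M2=0
seg 0: a=-4, c=M0/2=0, d=(M1−M0)/(6·3)=-17/72, b=Δ0−h0·(2M0+M1)/6=115/24
seg 1: a=4, c=M1/2=-17/8, d=(M2−M1)/(6·1)=17/24, b=Δ1−h1·(2M1+M2)/6=-19/12
t_q=7/2 → seg 1, τ=1/2; S=4+-19/12·τ+-17/8·τ²+17/24·τ³=177/64

  seg 0: a=-4 b=115/24 c=0 d=-17/72
  seg 1: a=4 b=-19/12 c=-17/8 d=17/24
S(7/2) = 177/64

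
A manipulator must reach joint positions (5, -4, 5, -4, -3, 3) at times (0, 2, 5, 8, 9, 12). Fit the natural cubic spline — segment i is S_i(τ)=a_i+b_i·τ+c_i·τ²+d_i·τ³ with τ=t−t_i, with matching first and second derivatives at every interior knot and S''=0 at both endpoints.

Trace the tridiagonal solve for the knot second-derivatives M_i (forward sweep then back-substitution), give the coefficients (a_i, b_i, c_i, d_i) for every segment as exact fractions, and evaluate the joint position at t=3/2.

  seg 0: a=5 b=-9181/1394 c=0 d=727/1394
  seg 1: a=-4 b=-457/1394 c=2181/697 d=-8447/12546
  seg 2: a=5 b=11/41 c=-4085/1394 d=7699/12546
  seg 3: a=-4 b=-1039/1394 c=1807/697 d=-1181/1394
  seg 4: a=-3 b=1323/697 c=71/1394 d=-71/12546
S(3/2) = -34783/11152

Δ: Δ0=-9/2, Δ1=3, Δ2=-3, Δ3=1, Δ4=2
row 1: diag=10, rhs=45; c'=3/10, d'=9/2
row 2: denom=12−3·3/10=111/10; d'=(-36−3·9/2)/(111/10)=-165/37
row 3: denom=8−3·10/37=266/37; d'=(24−3·-165/37)/(266/37)=1383/266
row 4: denom=8−1·37/266=2091/266; d'=(6−1·1383/266)/(2091/266)=71/697
back: M4=71/697
back: M3=1383/266−37/266·71/697=3614/697
back: M2=-165/37−10/37·3614/697=-4085/697
back: M1=9/2−3/10·-4085/697=4362/697
M: M0=0, M1=4362/697, M2=-4085/697, M3=3614/697, M4=71/697, M5=0
seg 0: a=5, c=M0/2=0, d=(M1−M0)/(6·2)=727/1394, b=Δ0−h0·(2M0+M1)/6=-9181/1394
seg 1: a=-4, c=M1/2=2181/697, d=(M2−M1)/(6·3)=-8447/12546, b=Δ1−h1·(2M1+M2)/6=-457/1394
seg 2: a=5, c=M2/2=-4085/1394, d=(M3−M2)/(6·3)=7699/12546, b=Δ2−h2·(2M2+M3)/6=11/41
seg 3: a=-4, c=M3/2=1807/697, d=(M4−M3)/(6·1)=-1181/1394, b=Δ3−h3·(2M3+M4)/6=-1039/1394
seg 4: a=-3, c=M4/2=71/1394, d=(M5−M4)/(6·3)=-71/12546, b=Δ4−h4·(2M4+M5)/6=1323/697
t_q=3/2 → seg 0, τ=3/2; S=5+-9181/1394·τ+0·τ²+727/1394·τ³=-34783/11152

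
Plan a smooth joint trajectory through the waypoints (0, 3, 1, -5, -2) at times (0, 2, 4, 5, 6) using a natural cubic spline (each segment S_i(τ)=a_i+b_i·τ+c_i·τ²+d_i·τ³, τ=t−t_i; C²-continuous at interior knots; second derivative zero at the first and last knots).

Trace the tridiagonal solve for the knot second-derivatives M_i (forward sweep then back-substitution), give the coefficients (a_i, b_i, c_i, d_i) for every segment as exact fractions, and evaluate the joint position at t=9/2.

Δ: Δ0=3/2, Δ1=-1, Δ2=-6, Δ3=3
row 1: diag=8, rhs=-15; c'=1/4, d'=-15/8
row 2: denom=6−2·1/4=11/2; d'=(-30−2·-15/8)/(11/2)=-105/22
row 3: denom=4−1·2/11=42/11; d'=(54−1·-105/22)/(42/11)=431/28
back: M3=431/28
back: M2=-105/22−2/11·431/28=-53/7
back: M1=-15/8−1/4·-53/7=1/56
M: M0=0, M1=1/56, M2=-53/7, M3=431/28, M4=0
seg 0: a=0, c=M0/2=0, d=(M1−M0)/(6·2)=1/672, b=Δ0−h0·(2M0+M1)/6=251/168
seg 1: a=3, c=M1/2=1/112, d=(M2−M1)/(6·2)=-425/672, b=Δ1−h1·(2M1+M2)/6=127/84
seg 2: a=1, c=M2/2=-53/14, d=(M3−M2)/(6·1)=643/168, b=Δ2−h2·(2M2+M3)/6=-145/24
seg 3: a=-5, c=M3/2=431/56, d=(M4−M3)/(6·1)=-431/168, b=Δ3−h3·(2M3+M4)/6=-179/84
t_q=9/2 → seg 2, τ=1/2; S=1+-145/24·τ+-53/14·τ²+643/168·τ³=-1115/448

  seg 0: a=0 b=251/168 c=0 d=1/672
  seg 1: a=3 b=127/84 c=1/112 d=-425/672
  seg 2: a=1 b=-145/24 c=-53/14 d=643/168
  seg 3: a=-5 b=-179/84 c=431/56 d=-431/168
S(9/2) = -1115/448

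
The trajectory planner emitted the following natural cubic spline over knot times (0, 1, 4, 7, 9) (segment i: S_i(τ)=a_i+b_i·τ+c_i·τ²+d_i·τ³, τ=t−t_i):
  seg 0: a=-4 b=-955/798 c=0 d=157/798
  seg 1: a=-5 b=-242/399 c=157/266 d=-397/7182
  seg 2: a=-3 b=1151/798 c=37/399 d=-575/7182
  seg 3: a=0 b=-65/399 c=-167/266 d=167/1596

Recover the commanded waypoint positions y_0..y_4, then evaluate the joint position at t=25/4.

y_0 = S_0(0) = a_0 = -4
y_1 = S_1(0) = a_1 = -5
y_2 = S_2(0) = a_2 = -3
y_3 = S_3(0) = a_3 = 0
y_4 = S_3(2) = -2
t_q=25/4 is in segment 2 (τ=9/4); S_2(τ)=-3357/17024

y_0=-4 y_1=-5 y_2=-3 y_3=0 y_4=-2
S(25/4) = -3357/17024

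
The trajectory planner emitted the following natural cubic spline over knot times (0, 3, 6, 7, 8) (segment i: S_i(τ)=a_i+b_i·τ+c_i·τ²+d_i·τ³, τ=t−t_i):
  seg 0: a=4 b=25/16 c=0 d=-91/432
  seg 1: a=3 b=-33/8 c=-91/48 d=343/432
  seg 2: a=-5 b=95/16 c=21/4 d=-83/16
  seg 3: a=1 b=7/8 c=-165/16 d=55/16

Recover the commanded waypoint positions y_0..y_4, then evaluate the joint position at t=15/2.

y_0 = S_0(0) = a_0 = 4
y_1 = S_1(0) = a_1 = 3
y_2 = S_2(0) = a_2 = -5
y_3 = S_3(0) = a_3 = 1
y_4 = S_3(1) = -5
t_q=15/2 is in segment 3 (τ=1/2); S_3(τ)=-91/128

y_0=4 y_1=3 y_2=-5 y_3=1 y_4=-5
S(15/2) = -91/128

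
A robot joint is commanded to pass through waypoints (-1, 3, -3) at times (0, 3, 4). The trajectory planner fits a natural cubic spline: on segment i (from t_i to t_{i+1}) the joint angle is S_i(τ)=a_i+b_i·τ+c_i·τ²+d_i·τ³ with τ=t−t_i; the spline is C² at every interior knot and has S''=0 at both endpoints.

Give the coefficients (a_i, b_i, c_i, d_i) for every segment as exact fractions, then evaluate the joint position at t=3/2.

  seg 0: a=-1 b=49/12 c=0 d=-11/36
  seg 1: a=3 b=-25/6 c=-11/4 d=11/12
S(3/2) = 131/32

Δ: Δ0=4/3, Δ1=-6
row 1: diag=8, rhs=-44; c'=1/8, d'=-11/2
back: M1=-11/2
M: M0=0, M1=-11/2, M2=0
seg 0: a=-1, c=M0/2=0, d=(M1−M0)/(6·3)=-11/36, b=Δ0−h0·(2M0+M1)/6=49/12
seg 1: a=3, c=M1/2=-11/4, d=(M2−M1)/(6·1)=11/12, b=Δ1−h1·(2M1+M2)/6=-25/6
t_q=3/2 → seg 0, τ=3/2; S=-1+49/12·τ+0·τ²+-11/36·τ³=131/32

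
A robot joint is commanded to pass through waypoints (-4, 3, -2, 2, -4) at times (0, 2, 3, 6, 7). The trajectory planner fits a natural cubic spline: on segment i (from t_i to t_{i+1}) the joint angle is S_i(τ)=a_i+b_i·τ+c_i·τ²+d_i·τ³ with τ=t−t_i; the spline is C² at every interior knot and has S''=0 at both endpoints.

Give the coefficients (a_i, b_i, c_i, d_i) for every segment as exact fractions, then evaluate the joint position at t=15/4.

  seg 0: a=-4 b=473/69 c=0 d=-463/552
  seg 1: a=3 b=-443/138 c=-463/92 d=895/276
  seg 2: a=-2 b=-979/276 c=108/23 d=-847/828
  seg 3: a=2 b=-413/138 c=-415/92 d=415/276
S(15/4) = -14429/5888

Δ: Δ0=7/2, Δ1=-5, Δ2=4/3, Δ3=-6
row 1: diag=6, rhs=-51; c'=1/6, d'=-17/2
row 2: denom=8−1·1/6=47/6; d'=(38−1·-17/2)/(47/6)=279/47
row 3: denom=8−3·18/47=322/47; d'=(-44−3·279/47)/(322/47)=-415/46
back: M3=-415/46
back: M2=279/47−18/47·-415/46=216/23
back: M1=-17/2−1/6·216/23=-463/46
M: M0=0, M1=-463/46, M2=216/23, M3=-415/46, M4=0
seg 0: a=-4, c=M0/2=0, d=(M1−M0)/(6·2)=-463/552, b=Δ0−h0·(2M0+M1)/6=473/69
seg 1: a=3, c=M1/2=-463/92, d=(M2−M1)/(6·1)=895/276, b=Δ1−h1·(2M1+M2)/6=-443/138
seg 2: a=-2, c=M2/2=108/23, d=(M3−M2)/(6·3)=-847/828, b=Δ2−h2·(2M2+M3)/6=-979/276
seg 3: a=2, c=M3/2=-415/92, d=(M4−M3)/(6·1)=415/276, b=Δ3−h3·(2M3+M4)/6=-413/138
t_q=15/4 → seg 2, τ=3/4; S=-2+-979/276·τ+108/23·τ²+-847/828·τ³=-14429/5888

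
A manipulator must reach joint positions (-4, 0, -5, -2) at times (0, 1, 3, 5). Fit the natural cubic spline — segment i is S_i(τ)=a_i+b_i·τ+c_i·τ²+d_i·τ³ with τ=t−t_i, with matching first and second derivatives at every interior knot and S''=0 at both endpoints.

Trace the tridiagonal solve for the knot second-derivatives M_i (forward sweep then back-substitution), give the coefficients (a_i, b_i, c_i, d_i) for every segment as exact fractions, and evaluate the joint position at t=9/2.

Δ: Δ0=4, Δ1=-5/2, Δ2=3/2
row 1: diag=6, rhs=-39; c'=1/3, d'=-13/2
row 2: denom=8−2·1/3=22/3; d'=(24−2·-13/2)/(22/3)=111/22
back: M2=111/22
back: M1=-13/2−1/3·111/22=-90/11
M: M0=0, M1=-90/11, M2=111/22, M3=0
seg 0: a=-4, c=M0/2=0, d=(M1−M0)/(6·1)=-15/11, b=Δ0−h0·(2M0+M1)/6=59/11
seg 1: a=0, c=M1/2=-45/11, d=(M2−M1)/(6·2)=97/88, b=Δ1−h1·(2M1+M2)/6=14/11
seg 2: a=-5, c=M2/2=111/44, d=(M3−M2)/(6·2)=-37/88, b=Δ2−h2·(2M2+M3)/6=-41/22
t_q=9/2 → seg 2, τ=3/2; S=-5+-41/22·τ+111/44·τ²+-37/88·τ³=-2491/704

  seg 0: a=-4 b=59/11 c=0 d=-15/11
  seg 1: a=0 b=14/11 c=-45/11 d=97/88
  seg 2: a=-5 b=-41/22 c=111/44 d=-37/88
S(9/2) = -2491/704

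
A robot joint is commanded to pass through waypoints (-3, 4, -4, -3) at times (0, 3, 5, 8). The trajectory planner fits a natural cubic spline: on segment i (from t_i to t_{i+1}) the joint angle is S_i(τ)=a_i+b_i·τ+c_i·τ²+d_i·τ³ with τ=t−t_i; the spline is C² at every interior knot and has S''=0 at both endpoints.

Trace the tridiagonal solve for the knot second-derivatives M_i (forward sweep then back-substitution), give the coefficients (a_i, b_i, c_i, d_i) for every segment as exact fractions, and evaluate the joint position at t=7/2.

  seg 0: a=-3 b=55/12 c=0 d=-1/4
  seg 1: a=4 b=-13/6 c=-9/4 d=2/3
  seg 2: a=-4 b=-19/6 c=7/4 d=-7/36
S(7/2) = 39/16

Δ: Δ0=7/3, Δ1=-4, Δ2=1/3
row 1: diag=10, rhs=-38; c'=1/5, d'=-19/5
row 2: denom=10−2·1/5=48/5; d'=(26−2·-19/5)/(48/5)=7/2
back: M2=7/2
back: M1=-19/5−1/5·7/2=-9/2
M: M0=0, M1=-9/2, M2=7/2, M3=0
seg 0: a=-3, c=M0/2=0, d=(M1−M0)/(6·3)=-1/4, b=Δ0−h0·(2M0+M1)/6=55/12
seg 1: a=4, c=M1/2=-9/4, d=(M2−M1)/(6·2)=2/3, b=Δ1−h1·(2M1+M2)/6=-13/6
seg 2: a=-4, c=M2/2=7/4, d=(M3−M2)/(6·3)=-7/36, b=Δ2−h2·(2M2+M3)/6=-19/6
t_q=7/2 → seg 1, τ=1/2; S=4+-13/6·τ+-9/4·τ²+2/3·τ³=39/16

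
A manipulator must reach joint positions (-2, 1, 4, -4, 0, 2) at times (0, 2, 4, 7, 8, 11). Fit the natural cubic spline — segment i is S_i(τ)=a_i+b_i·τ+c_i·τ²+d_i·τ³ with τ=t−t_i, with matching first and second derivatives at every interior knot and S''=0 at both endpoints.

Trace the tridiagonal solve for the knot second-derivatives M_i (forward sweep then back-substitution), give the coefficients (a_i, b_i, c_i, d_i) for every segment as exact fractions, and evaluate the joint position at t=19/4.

Δ: Δ0=3/2, Δ1=3/2, Δ2=-8/3, Δ3=4, Δ4=2/3
row 1: diag=8, rhs=0; c'=1/4, d'=0
row 2: denom=10−2·1/4=19/2; d'=(-25−2·0)/(19/2)=-50/19
row 3: denom=8−3·6/19=134/19; d'=(40−3·-50/19)/(134/19)=455/67
row 4: denom=8−1·19/134=1053/134; d'=(-20−1·455/67)/(1053/134)=-3590/1053
back: M4=-3590/1053
back: M3=455/67−19/134·-3590/1053=7660/1053
back: M2=-50/19−6/19·7660/1053=-1730/351
back: M1=0−1/4·-1730/351=865/702
M: M0=0, M1=865/702, M2=-1730/351, M3=7660/1053, M4=-3590/1053, M5=0
seg 0: a=-2, c=M0/2=0, d=(M1−M0)/(6·2)=865/8424, b=Δ0−h0·(2M0+M1)/6=1147/1053
seg 1: a=1, c=M1/2=865/1404, d=(M2−M1)/(6·2)=-4325/8424, b=Δ1−h1·(2M1+M2)/6=4889/2106
seg 2: a=4, c=M2/2=-865/351, d=(M3−M2)/(6·3)=6425/9477, b=Δ2−h2·(2M2+M3)/6=-1448/1053
seg 3: a=-4, c=M3/2=3830/1053, d=(M4−M3)/(6·1)=-625/351, b=Δ3−h3·(2M3+M4)/6=2257/1053
seg 4: a=0, c=M4/2=-1795/1053, d=(M5−M4)/(6·3)=1795/9477, b=Δ4−h4·(2M4+M5)/6=4292/1053
t_q=19/4 → seg 2, τ=3/4; S=4+-1448/1053·τ+-865/351·τ²+6425/9477·τ³=13991/7488

  seg 0: a=-2 b=1147/1053 c=0 d=865/8424
  seg 1: a=1 b=4889/2106 c=865/1404 d=-4325/8424
  seg 2: a=4 b=-1448/1053 c=-865/351 d=6425/9477
  seg 3: a=-4 b=2257/1053 c=3830/1053 d=-625/351
  seg 4: a=0 b=4292/1053 c=-1795/1053 d=1795/9477
S(19/4) = 13991/7488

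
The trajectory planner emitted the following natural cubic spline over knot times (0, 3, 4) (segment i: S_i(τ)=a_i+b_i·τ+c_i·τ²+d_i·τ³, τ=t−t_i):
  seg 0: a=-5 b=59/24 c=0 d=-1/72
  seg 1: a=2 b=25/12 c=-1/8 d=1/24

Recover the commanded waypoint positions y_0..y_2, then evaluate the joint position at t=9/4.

y_0 = S_0(0) = a_0 = -5
y_1 = S_1(0) = a_1 = 2
y_2 = S_1(1) = 4
t_q=9/4 is in segment 0 (τ=9/4); S_0(τ)=191/512

y_0=-5 y_1=2 y_2=4
S(9/4) = 191/512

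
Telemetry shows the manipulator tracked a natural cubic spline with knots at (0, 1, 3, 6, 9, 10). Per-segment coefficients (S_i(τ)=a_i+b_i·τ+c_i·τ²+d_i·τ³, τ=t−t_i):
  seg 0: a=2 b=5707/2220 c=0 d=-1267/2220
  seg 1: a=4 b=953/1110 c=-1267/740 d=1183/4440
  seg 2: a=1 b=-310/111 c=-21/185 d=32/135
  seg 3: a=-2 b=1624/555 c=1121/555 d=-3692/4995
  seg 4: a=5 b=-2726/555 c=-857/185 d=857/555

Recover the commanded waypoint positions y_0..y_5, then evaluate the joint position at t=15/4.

y_0=2 y_1=4 y_2=1 y_3=-2 y_4=5 y_5=-3
S(15/4) = -3133/2960

y_0 = S_0(0) = a_0 = 2
y_1 = S_1(0) = a_1 = 4
y_2 = S_2(0) = a_2 = 1
y_3 = S_3(0) = a_3 = -2
y_4 = S_4(0) = a_4 = 5
y_5 = S_4(1) = -3
t_q=15/4 is in segment 2 (τ=3/4); S_2(τ)=-3133/2960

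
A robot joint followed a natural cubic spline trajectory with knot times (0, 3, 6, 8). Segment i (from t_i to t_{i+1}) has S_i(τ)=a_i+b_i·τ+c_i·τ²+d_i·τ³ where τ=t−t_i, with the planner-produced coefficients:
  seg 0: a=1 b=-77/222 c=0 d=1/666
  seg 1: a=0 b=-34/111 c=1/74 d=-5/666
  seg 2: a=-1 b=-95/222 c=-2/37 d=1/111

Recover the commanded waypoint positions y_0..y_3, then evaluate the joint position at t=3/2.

y_0=1 y_1=0 y_2=-1 y_3=-2
S(3/2) = 287/592

y_0 = S_0(0) = a_0 = 1
y_1 = S_1(0) = a_1 = 0
y_2 = S_2(0) = a_2 = -1
y_3 = S_2(2) = -2
t_q=3/2 is in segment 0 (τ=3/2); S_0(τ)=287/592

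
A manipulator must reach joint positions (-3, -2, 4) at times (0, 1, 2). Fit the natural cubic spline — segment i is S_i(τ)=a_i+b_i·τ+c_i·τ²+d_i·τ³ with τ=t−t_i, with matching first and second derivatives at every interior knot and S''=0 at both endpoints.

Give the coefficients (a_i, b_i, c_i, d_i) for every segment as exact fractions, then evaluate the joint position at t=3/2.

  seg 0: a=-3 b=-1/4 c=0 d=5/4
  seg 1: a=-2 b=7/2 c=15/4 d=-5/4
S(3/2) = 17/32

Δ: Δ0=1, Δ1=6
row 1: diag=4, rhs=30; c'=1/4, d'=15/2
back: M1=15/2
M: M0=0, M1=15/2, M2=0
seg 0: a=-3, c=M0/2=0, d=(M1−M0)/(6·1)=5/4, b=Δ0−h0·(2M0+M1)/6=-1/4
seg 1: a=-2, c=M1/2=15/4, d=(M2−M1)/(6·1)=-5/4, b=Δ1−h1·(2M1+M2)/6=7/2
t_q=3/2 → seg 1, τ=1/2; S=-2+7/2·τ+15/4·τ²+-5/4·τ³=17/32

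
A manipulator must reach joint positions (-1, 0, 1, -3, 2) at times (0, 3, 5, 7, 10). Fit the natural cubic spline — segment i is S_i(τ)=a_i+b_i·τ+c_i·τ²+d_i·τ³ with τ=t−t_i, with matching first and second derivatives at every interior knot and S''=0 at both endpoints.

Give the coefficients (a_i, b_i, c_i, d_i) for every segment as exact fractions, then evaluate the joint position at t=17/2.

  seg 0: a=-1 b=1/90 c=0 d=29/810
  seg 1: a=0 b=44/45 c=29/90 d=-101/360
  seg 2: a=1 b=-11/10 c=-49/36 d=41/90
  seg 3: a=-3 b=-97/90 c=247/180 d=-247/1620
S(17/2) = -327/160

Δ: Δ0=1/3, Δ1=1/2, Δ2=-2, Δ3=5/3
row 1: diag=10, rhs=1; c'=1/5, d'=1/10
row 2: denom=8−2·1/5=38/5; d'=(-15−2·1/10)/(38/5)=-2
row 3: denom=10−2·5/19=180/19; d'=(22−2·-2)/(180/19)=247/90
back: M3=247/90
back: M2=-2−5/19·247/90=-49/18
back: M1=1/10−1/5·-49/18=29/45
M: M0=0, M1=29/45, M2=-49/18, M3=247/90, M4=0
seg 0: a=-1, c=M0/2=0, d=(M1−M0)/(6·3)=29/810, b=Δ0−h0·(2M0+M1)/6=1/90
seg 1: a=0, c=M1/2=29/90, d=(M2−M1)/(6·2)=-101/360, b=Δ1−h1·(2M1+M2)/6=44/45
seg 2: a=1, c=M2/2=-49/36, d=(M3−M2)/(6·2)=41/90, b=Δ2−h2·(2M2+M3)/6=-11/10
seg 3: a=-3, c=M3/2=247/180, d=(M4−M3)/(6·3)=-247/1620, b=Δ3−h3·(2M3+M4)/6=-97/90
t_q=17/2 → seg 3, τ=3/2; S=-3+-97/90·τ+247/180·τ²+-247/1620·τ³=-327/160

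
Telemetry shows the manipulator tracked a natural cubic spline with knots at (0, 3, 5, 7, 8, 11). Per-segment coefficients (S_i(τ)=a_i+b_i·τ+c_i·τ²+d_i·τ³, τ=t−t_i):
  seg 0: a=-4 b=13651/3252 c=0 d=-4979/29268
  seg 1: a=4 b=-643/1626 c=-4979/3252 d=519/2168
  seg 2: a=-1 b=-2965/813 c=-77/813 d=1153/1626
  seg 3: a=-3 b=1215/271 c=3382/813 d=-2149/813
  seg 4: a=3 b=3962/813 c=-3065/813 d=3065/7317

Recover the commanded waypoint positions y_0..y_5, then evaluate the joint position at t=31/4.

y_0=-4 y_1=4 y_2=-1 y_3=-3 y_4=3 y_5=-5
S(31/4) = 27531/17344

y_0 = S_0(0) = a_0 = -4
y_1 = S_1(0) = a_1 = 4
y_2 = S_2(0) = a_2 = -1
y_3 = S_3(0) = a_3 = -3
y_4 = S_4(0) = a_4 = 3
y_5 = S_4(3) = -5
t_q=31/4 is in segment 3 (τ=3/4); S_3(τ)=27531/17344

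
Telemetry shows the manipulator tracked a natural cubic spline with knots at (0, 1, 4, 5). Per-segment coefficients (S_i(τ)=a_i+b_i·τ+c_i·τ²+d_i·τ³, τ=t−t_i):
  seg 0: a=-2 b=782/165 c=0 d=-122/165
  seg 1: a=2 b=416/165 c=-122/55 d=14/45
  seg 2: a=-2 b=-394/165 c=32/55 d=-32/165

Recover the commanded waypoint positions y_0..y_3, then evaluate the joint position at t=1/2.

y_0=-2 y_1=2 y_2=-2 y_3=-4
S(1/2) = 61/220

y_0 = S_0(0) = a_0 = -2
y_1 = S_1(0) = a_1 = 2
y_2 = S_2(0) = a_2 = -2
y_3 = S_2(1) = -4
t_q=1/2 is in segment 0 (τ=1/2); S_0(τ)=61/220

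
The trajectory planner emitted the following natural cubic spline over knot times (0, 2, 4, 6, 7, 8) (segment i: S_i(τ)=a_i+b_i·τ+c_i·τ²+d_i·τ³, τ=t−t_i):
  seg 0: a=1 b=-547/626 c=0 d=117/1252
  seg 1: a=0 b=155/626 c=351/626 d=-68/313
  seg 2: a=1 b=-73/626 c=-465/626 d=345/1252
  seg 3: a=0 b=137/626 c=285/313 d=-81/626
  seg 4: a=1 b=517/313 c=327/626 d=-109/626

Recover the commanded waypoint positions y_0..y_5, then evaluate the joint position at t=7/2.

y_0 = S_0(0) = a_0 = 1
y_1 = S_1(0) = a_1 = 0
y_2 = S_2(0) = a_2 = 1
y_3 = S_3(0) = a_3 = 0
y_4 = S_4(0) = a_4 = 1
y_5 = S_4(1) = 3
t_q=7/2 is in segment 1 (τ=3/2); S_1(τ)=2253/2504

y_0=1 y_1=0 y_2=1 y_3=0 y_4=1 y_5=3
S(7/2) = 2253/2504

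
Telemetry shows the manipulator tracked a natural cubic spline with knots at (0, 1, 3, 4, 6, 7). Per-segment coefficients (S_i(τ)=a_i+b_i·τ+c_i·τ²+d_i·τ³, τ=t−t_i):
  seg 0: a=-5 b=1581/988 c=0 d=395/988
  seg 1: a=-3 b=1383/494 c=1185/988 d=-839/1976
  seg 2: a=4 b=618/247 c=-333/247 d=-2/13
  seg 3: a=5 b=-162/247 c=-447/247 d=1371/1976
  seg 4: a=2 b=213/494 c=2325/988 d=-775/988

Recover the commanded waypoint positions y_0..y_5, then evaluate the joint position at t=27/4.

y_0=-5 y_1=-3 y_2=4 y_3=5 y_4=2 y_5=4
S(27/4) = 209687/63232

y_0 = S_0(0) = a_0 = -5
y_1 = S_1(0) = a_1 = -3
y_2 = S_2(0) = a_2 = 4
y_3 = S_3(0) = a_3 = 5
y_4 = S_4(0) = a_4 = 2
y_5 = S_4(1) = 4
t_q=27/4 is in segment 4 (τ=3/4); S_4(τ)=209687/63232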